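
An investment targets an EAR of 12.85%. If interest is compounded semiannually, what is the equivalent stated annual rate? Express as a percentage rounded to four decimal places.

(1 + r/2)^2 − 1 = 0.1285, so 1 + r/2 = 1.1285^(1/2).
r/2 = 0.062309, so r = 0.124618 = 12.4618%.

12.4618%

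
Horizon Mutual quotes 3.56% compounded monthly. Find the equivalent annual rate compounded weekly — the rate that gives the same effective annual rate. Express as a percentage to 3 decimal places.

3.556%

EAR = (1 + 0.0356/12)^12 − 1 = 0.036187.
Solve (1 + r/52)^52 = 1.036187: r/52 = 1.036187^(1/52) − 1 = 0.000684, so r = 0.035559 = 3.556%.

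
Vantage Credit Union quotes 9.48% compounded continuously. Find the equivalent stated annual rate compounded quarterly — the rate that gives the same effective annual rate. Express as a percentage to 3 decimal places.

9.593%

EAR under continuous compounding: e^0.0948 − 1 = 0.099439.
Solve (1 + r/4)^4 = 1.099439: r/4 = 1.099439^(1/4) − 1 = 0.023983, so r = 0.095932 = 9.593%.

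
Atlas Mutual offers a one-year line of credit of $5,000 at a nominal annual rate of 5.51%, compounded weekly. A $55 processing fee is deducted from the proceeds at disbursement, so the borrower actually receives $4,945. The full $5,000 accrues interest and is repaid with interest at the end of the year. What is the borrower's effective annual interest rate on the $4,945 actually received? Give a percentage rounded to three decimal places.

6.837%

Amount owed after one year: 5,000 × (1 + 0.0551/52)^52 = 5,000 × 1.056615 = $5,283.08.
Effective rate on net proceeds: 5,283.08 / 4,945 − 1 = 0.068367 = 6.837%.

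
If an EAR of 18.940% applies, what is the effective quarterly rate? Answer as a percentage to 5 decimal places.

4.43161%

The per-quarter rate i satisfies (1 + i)^4 = 1 + 0.18940.
i = 1.18940^(1/4) − 1 = 0.0443161 = 4.43161%.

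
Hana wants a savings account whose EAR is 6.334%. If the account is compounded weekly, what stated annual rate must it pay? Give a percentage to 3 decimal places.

6.145%

(1 + r/52)^52 − 1 = 0.06334, so 1 + r/52 = 1.06334^(1/52).
r/52 = 0.001182, so r = 0.061451 = 6.145%.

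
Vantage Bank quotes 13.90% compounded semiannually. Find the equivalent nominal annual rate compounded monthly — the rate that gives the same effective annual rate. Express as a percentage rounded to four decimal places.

EAR = (1 + 0.1390/2)^2 − 1 = 0.143830.
Solve (1 + r/12)^12 = 1.143830: r/12 = 1.143830^(1/12) − 1 = 0.011261, so r = 0.135138 = 13.5138%.

13.5138%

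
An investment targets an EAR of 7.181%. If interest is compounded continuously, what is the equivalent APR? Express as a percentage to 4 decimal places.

6.9349%

Continuous: nominal r satisfies e^r − 1 = 0.07181.
r = ln(1 + 0.07181) = ln(1.07181) = 0.069349 = 6.9349%.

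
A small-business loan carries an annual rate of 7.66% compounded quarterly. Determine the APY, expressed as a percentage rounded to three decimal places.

7.883%

EAR = (1 + 0.0766/4)^4 − 1.
= (1 + 0.019150)^4 − 1 = 1.078829 − 1 = 7.883%.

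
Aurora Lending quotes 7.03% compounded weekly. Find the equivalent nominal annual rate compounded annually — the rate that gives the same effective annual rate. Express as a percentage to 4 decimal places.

EAR = (1 + 0.0703/52)^52 − 1 = 0.072779.
Compounded annually, the equivalent nominal rate is the EAR itself: 7.2779%.

7.2779%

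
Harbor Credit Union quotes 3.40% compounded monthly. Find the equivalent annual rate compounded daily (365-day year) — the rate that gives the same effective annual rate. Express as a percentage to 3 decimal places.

EAR = (1 + 0.0340/12)^12 − 1 = 0.034535.
Solve (1 + r/365)^365 = 1.034535: r/365 = 1.034535^(1/365) − 1 = 0.000093, so r = 0.033954 = 3.395%.

3.395%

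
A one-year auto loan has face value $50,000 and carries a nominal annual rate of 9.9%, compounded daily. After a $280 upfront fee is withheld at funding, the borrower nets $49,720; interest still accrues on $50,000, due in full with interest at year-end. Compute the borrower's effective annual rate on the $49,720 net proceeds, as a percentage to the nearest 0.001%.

11.027%

Amount owed after one year: 50,000 × (1 + 0.099/365)^365 = 50,000 × 1.104051 = $55,202.57.
Effective rate on net proceeds: 55,202.57 / 49,720 − 1 = 0.110269 = 11.027%.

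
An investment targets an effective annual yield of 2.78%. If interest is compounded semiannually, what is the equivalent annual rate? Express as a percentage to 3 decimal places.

2.761%

(1 + r/2)^2 − 1 = 0.0278, so 1 + r/2 = 1.0278^(1/2).
r/2 = 0.013805, so r = 0.027609 = 2.761%.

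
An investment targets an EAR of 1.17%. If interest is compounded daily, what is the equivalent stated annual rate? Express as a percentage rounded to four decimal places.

1.1632%

(1 + r/365)^365 − 1 = 0.0117, so 1 + r/365 = 1.0117^(1/365).
r/365 = 0.000032, so r = 0.011632 = 1.1632%.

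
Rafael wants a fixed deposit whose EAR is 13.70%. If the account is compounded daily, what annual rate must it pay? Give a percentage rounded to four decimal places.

(1 + r/365)^365 − 1 = 0.1370, so 1 + r/365 = 1.1370^(1/365).
r/365 = 0.000352, so r = 0.128416 = 12.8416%.

12.8416%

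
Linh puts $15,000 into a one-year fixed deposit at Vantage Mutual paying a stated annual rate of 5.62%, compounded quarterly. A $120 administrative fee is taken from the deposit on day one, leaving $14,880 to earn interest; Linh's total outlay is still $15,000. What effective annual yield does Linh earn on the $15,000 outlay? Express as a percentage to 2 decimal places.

4.89%

Value after one year: 14,880 × (1 + 0.0562/4)^4 = 14,880 × 1.057396 = $15,734.05.
Effective yield on the $15,000 outlay: 15,734.05 / 15,000 − 1 = 0.048936 = 4.89%.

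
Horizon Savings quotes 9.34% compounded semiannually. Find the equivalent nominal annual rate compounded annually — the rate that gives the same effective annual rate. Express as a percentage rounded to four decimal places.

9.5581%

EAR = (1 + 0.0934/2)^2 − 1 = 0.095581.
Compounded annually, the equivalent nominal rate is the EAR itself: 9.5581%.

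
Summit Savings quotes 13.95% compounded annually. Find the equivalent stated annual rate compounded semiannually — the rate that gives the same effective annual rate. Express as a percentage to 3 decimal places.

Compounded annually, EAR = nominal = 0.139500.
Solve (1 + r/2)^2 = 1.139500: r/2 = 1.139500^(1/2) − 1 = 0.067474, so r = 0.134947 = 13.495%.

13.495%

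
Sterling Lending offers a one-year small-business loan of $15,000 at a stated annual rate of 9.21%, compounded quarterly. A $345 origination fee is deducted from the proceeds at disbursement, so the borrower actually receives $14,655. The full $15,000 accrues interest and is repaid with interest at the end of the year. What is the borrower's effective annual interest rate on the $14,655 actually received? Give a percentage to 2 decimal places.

Amount owed after one year: 15,000 × (1 + 0.0921/4)^4 = 15,000 × 1.095330 = $16,429.95.
Effective rate on net proceeds: 16,429.95 / 14,655 − 1 = 0.121116 = 12.11%.

12.11%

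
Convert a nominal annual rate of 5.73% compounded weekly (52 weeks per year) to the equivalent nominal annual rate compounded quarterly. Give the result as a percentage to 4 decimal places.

5.7680%

EAR = (1 + 0.0573/52)^52 − 1 = 0.058940.
Solve (1 + r/4)^4 = 1.058940: r/4 = 1.058940^(1/4) − 1 = 0.014420, so r = 0.057680 = 5.7680%.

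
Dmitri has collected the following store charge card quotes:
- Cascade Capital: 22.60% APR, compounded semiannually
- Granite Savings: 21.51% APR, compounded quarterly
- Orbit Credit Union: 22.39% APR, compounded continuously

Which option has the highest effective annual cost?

Cascade Capital: (1 + 0.2260/2)^2 − 1 = 23.877%
Granite Savings: (1 + 0.2151/4)^4 − 1 = 23.308%
Orbit Credit Union: e^0.2239 − 1 = 25.095%
The highest effective annual rate is Orbit Credit Union at 25.095%.

Orbit Credit Union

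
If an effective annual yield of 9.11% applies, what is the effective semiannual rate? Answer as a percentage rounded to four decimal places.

4.4557%

The per-half-year rate i satisfies (1 + i)^2 = 1 + 0.0911.
i = 1.0911^(1/2) − 1 = 0.0445573 = 4.4557%.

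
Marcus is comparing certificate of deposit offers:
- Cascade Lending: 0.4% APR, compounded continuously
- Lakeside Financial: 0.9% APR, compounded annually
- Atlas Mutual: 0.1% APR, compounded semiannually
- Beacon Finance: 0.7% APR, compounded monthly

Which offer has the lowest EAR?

Cascade Lending: e^0.004 − 1 = 0.401%
Lakeside Financial: compounded annually, EAR = 0.900%
Atlas Mutual: (1 + 0.001/2)^2 − 1 = 0.100%
Beacon Finance: (1 + 0.007/12)^12 − 1 = 0.702%
The lowest effective annual rate is Atlas Mutual at 0.100%.

Atlas Mutual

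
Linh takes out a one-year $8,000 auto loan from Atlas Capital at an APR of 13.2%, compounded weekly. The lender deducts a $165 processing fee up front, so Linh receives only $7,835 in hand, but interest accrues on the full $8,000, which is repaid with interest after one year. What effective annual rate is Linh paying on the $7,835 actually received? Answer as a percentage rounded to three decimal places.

16.494%

Amount owed after one year: 8,000 × (1 + 0.132/52)^52 = 8,000 × 1.140917 = $9,127.34.
Effective rate on net proceeds: 9,127.34 / 7,835 − 1 = 0.164944 = 16.494%.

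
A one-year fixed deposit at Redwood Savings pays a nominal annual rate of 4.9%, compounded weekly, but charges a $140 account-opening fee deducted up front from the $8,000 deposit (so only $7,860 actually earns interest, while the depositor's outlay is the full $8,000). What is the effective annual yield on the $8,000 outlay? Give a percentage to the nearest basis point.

Value after one year: 7,860 × (1 + 0.049/52)^52 = 7,860 × 1.050196 = $8,254.54.
Effective yield on the $8,000 outlay: 8,254.54 / 8,000 − 1 = 0.031818 = 3.18%.

3.18%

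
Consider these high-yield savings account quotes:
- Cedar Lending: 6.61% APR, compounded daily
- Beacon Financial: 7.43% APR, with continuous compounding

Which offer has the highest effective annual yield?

Beacon Financial

Cedar Lending: (1 + 0.0661/365)^365 − 1 = 6.833%
Beacon Financial: e^0.0743 − 1 = 7.713%
The highest effective annual rate is Beacon Financial at 7.713%.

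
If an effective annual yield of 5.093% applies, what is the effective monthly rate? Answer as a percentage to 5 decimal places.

0.41482%

The per-month rate i satisfies (1 + i)^12 = 1 + 0.05093.
i = 1.05093^(1/12) − 1 = 0.0041482 = 0.41482%.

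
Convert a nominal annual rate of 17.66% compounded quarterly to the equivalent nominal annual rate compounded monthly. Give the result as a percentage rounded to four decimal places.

EAR = (1 + 0.1766/4)^4 − 1 = 0.188643.
Solve (1 + r/12)^12 = 1.188643: r/12 = 1.188643^(1/12) − 1 = 0.014505, so r = 0.174063 = 17.4063%.

17.4063%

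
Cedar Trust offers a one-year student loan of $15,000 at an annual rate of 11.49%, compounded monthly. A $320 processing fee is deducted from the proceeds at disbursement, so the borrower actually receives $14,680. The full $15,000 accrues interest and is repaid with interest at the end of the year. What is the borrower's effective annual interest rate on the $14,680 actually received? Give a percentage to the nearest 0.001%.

14.559%

Amount owed after one year: 15,000 × (1 + 0.1149/12)^12 = 15,000 × 1.121148 = $16,817.22.
Effective rate on net proceeds: 16,817.22 / 14,680 − 1 = 0.145587 = 14.559%.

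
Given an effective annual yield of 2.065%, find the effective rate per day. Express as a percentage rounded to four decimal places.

0.0056%

The per-day rate i satisfies (1 + i)^365 = 1 + 0.02065.
i = 1.02065^(1/365) − 1 = 0.0000560 = 0.0056%.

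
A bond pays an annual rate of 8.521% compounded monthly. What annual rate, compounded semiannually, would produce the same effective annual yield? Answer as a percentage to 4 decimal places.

EAR = (1 + 0.08521/12)^12 − 1 = 0.088618.
Solve (1 + r/2)^2 = 1.088618: r/2 = 1.088618^(1/2) − 1 = 0.043369, so r = 0.086737 = 8.6737%.

8.6737%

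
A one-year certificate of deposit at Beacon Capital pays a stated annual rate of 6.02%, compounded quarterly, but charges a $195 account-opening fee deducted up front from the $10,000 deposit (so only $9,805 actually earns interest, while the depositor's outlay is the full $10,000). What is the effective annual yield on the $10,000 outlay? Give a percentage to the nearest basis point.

4.09%

Value after one year: 9,805 × (1 + 0.0602/4)^4 = 9,805 × 1.061573 = $10,408.72.
Effective yield on the $10,000 outlay: 10,408.72 / 10,000 − 1 = 0.040872 = 4.09%.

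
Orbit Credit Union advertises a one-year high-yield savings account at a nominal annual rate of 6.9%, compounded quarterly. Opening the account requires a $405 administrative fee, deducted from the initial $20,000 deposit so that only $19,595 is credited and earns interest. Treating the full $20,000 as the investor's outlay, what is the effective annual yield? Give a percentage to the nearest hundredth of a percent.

Value after one year: 19,595 × (1 + 0.069/4)^4 = 19,595 × 1.070806 = $20,982.44.
Effective yield on the $20,000 outlay: 20,982.44 / 20,000 − 1 = 0.049122 = 4.91%.

4.91%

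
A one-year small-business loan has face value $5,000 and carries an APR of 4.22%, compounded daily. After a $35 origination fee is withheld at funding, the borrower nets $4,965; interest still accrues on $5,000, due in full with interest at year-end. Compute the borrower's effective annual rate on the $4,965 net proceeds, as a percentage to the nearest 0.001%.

Amount owed after one year: 5,000 × (1 + 0.0422/365)^365 = 5,000 × 1.043101 = $5,215.50.
Effective rate on net proceeds: 5,215.50 / 4,965 − 1 = 0.050454 = 5.045%.

5.045%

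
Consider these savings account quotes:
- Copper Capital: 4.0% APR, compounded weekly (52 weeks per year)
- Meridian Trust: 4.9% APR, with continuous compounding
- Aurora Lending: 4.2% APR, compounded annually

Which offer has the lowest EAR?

Copper Capital: (1 + 0.040/52)^52 − 1 = 4.079%
Meridian Trust: e^0.049 − 1 = 5.022%
Aurora Lending: compounded annually, EAR = 4.200%
The lowest effective annual rate is Copper Capital at 4.079%.

Copper Capital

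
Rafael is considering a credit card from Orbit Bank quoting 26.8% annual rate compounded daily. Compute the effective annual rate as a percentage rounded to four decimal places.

EAR = (1 + 0.268/365)^365 − 1.
= (1 + 0.000734)^365 − 1 = 1.307219 − 1 = 30.7219%.

30.7219%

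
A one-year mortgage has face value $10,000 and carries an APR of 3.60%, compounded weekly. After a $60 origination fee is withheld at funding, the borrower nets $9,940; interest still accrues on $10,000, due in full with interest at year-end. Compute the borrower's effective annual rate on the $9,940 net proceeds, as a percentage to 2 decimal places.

4.29%

Amount owed after one year: 10,000 × (1 + 0.0360/52)^52 = 10,000 × 1.036643 = $10,366.43.
Effective rate on net proceeds: 10,366.43 / 9,940 − 1 = 0.042900 = 4.29%.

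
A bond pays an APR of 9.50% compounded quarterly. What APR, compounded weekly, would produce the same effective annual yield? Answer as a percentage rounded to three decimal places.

9.397%

EAR = (1 + 0.0950/4)^4 − 1 = 0.098438.
Solve (1 + r/52)^52 = 1.098438: r/52 = 1.098438^(1/52) − 1 = 0.001807, so r = 0.093974 = 9.397%.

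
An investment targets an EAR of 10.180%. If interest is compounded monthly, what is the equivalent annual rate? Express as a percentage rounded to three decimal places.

(1 + r/12)^12 − 1 = 0.10180, so 1 + r/12 = 1.10180^(1/12).
r/12 = 0.008111, so r = 0.097338 = 9.734%.

9.734%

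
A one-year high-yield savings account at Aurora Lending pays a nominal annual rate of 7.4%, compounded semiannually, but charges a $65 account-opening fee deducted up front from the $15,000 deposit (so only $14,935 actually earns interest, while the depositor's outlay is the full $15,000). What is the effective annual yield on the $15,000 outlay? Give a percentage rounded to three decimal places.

Value after one year: 14,935 × (1 + 0.074/2)^2 = 14,935 × 1.075369 = $16,060.64.
Effective yield on the $15,000 outlay: 16,060.64 / 15,000 − 1 = 0.070709 = 7.071%.

7.071%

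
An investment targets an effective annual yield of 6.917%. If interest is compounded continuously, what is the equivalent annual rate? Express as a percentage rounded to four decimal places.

Continuous: nominal r satisfies e^r − 1 = 0.06917.
r = ln(1 + 0.06917) = ln(1.06917) = 0.066883 = 6.6883%.

6.6883%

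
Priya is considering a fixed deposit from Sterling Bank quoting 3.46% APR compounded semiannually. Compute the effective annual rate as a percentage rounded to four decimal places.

EAR = (1 + 0.0346/2)^2 − 1.
= 1.034899 − 1 = 3.4899%.

3.4899%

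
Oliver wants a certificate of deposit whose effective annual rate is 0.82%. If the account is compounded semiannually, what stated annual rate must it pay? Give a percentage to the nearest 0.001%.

(1 + r/2)^2 − 1 = 0.0082, so 1 + r/2 = 1.0082^(1/2).
r/2 = 0.004092, so r = 0.008183 = 0.818%.

0.818%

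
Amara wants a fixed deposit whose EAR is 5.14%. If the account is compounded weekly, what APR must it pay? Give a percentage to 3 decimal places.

(1 + r/52)^52 − 1 = 0.0514, so 1 + r/52 = 1.0514^(1/52).
r/52 = 0.000964, so r = 0.050147 = 5.015%.

5.015%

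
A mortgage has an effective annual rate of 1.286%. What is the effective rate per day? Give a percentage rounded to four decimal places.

The per-day rate i satisfies (1 + i)^365 = 1 + 0.01286.
i = 1.01286^(1/365) − 1 = 0.0000350 = 0.0035%.

0.0035%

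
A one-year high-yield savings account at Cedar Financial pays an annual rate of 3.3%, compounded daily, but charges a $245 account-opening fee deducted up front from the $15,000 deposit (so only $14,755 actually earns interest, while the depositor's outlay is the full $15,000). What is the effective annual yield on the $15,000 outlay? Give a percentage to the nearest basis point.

1.67%

Value after one year: 14,755 × (1 + 0.033/365)^365 = 14,755 × 1.033549 = $15,250.02.
Effective yield on the $15,000 outlay: 15,250.02 / 15,000 − 1 = 0.016668 = 1.67%.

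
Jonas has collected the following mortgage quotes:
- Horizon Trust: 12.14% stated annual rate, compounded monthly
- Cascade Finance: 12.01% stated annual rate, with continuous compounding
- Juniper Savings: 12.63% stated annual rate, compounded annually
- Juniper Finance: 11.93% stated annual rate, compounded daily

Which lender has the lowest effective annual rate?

Juniper Savings

Horizon Trust: (1 + 0.1214/12)^12 − 1 = 12.839%
Cascade Finance: e^0.1201 − 1 = 12.761%
Juniper Savings: compounded annually, EAR = 12.630%
Juniper Finance: (1 + 0.1193/365)^365 − 1 = 12.669%
The lowest effective annual rate is Juniper Savings at 12.630%.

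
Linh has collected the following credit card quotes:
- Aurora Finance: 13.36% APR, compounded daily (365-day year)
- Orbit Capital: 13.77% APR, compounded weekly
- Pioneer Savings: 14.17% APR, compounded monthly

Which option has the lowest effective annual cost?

Aurora Finance

Aurora Finance: (1 + 0.1336/365)^365 − 1 = 14.291%
Orbit Capital: (1 + 0.1377/52)^52 − 1 = 14.742%
Pioneer Savings: (1 + 0.1417/12)^12 − 1 = 15.127%
The lowest effective annual rate is Aurora Finance at 14.291%.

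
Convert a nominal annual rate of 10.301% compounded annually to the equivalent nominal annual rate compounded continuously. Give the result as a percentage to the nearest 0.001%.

Compounded annually, EAR = nominal = 0.103010.
Equivalent continuous rate: r = ln(1 + 0.103010) = 0.098043 = 9.804%.

9.804%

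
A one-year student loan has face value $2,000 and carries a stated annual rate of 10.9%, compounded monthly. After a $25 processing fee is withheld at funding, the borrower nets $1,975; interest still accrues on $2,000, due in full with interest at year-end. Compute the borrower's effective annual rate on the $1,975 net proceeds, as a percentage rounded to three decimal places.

Amount owed after one year: 2,000 × (1 + 0.109/12)^12 = 2,000 × 1.114614 = $2,229.23.
Effective rate on net proceeds: 2,229.23 / 1,975 − 1 = 0.128723 = 12.872%.

12.872%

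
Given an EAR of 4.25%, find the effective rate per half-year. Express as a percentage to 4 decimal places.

The per-half-year rate i satisfies (1 + i)^2 = 1 + 0.0425.
i = 1.0425^(1/2) − 1 = 0.0210289 = 2.1029%.

2.1029%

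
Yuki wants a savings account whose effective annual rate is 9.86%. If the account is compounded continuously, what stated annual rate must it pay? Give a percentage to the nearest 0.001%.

Continuous: nominal r satisfies e^r − 1 = 0.0986.
r = ln(1 + 0.0986) = ln(1.0986) = 0.094037 = 9.404%.

9.404%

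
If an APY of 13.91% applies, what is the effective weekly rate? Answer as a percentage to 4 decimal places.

0.2508%

The per-week rate i satisfies (1 + i)^52 = 1 + 0.1391.
i = 1.1391^(1/52) − 1 = 0.0025077 = 0.2508%.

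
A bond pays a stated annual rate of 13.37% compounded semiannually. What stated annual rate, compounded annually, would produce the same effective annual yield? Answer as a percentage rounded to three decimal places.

EAR = (1 + 0.1337/2)^2 − 1 = 0.138169.
Compounded annually, the equivalent nominal rate is the EAR itself: 13.817%.

13.817%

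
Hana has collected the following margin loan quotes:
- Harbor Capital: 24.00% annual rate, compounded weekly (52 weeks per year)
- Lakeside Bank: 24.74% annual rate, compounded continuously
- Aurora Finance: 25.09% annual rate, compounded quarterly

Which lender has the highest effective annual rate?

Harbor Capital: (1 + 0.2400/52)^52 − 1 = 27.055%
Lakeside Bank: e^0.2474 − 1 = 28.069%
Aurora Finance: (1 + 0.2509/4)^4 − 1 = 27.551%
The highest effective annual rate is Lakeside Bank at 28.069%.

Lakeside Bank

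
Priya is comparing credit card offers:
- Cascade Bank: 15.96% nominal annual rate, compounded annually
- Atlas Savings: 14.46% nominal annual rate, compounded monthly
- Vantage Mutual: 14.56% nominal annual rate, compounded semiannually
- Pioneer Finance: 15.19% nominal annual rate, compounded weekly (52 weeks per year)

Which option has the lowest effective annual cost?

Vantage Mutual

Cascade Bank: compounded annually, EAR = 15.960%
Atlas Savings: (1 + 0.1446/12)^12 − 1 = 15.458%
Vantage Mutual: (1 + 0.1456/2)^2 − 1 = 15.090%
Pioneer Finance: (1 + 0.1519/52)^52 − 1 = 16.379%
The lowest effective annual rate is Vantage Mutual at 15.090%.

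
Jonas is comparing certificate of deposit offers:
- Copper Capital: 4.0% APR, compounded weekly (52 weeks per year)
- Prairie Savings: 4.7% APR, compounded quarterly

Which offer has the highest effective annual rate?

Prairie Savings

Copper Capital: (1 + 0.040/52)^52 − 1 = 4.079%
Prairie Savings: (1 + 0.047/4)^4 − 1 = 4.783%
The highest effective annual rate is Prairie Savings at 4.783%.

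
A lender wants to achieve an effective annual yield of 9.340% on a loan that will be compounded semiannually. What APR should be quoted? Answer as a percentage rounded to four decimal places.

9.1315%

(1 + r/2)^2 − 1 = 0.09340, so 1 + r/2 = 1.09340^(1/2).
r/2 = 0.045658, so r = 0.091315 = 9.1315%.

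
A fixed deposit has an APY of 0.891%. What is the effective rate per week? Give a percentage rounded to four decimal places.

The per-week rate i satisfies (1 + i)^52 = 1 + 0.00891.
i = 1.00891^(1/52) − 1 = 0.0001706 = 0.0171%.

0.0171%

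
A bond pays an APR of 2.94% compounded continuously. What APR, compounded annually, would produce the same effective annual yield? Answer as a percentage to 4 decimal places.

EAR under continuous compounding: e^0.0294 − 1 = 0.029836.
Compounded annually, the equivalent nominal rate is the EAR itself: 2.9836%.

2.9836%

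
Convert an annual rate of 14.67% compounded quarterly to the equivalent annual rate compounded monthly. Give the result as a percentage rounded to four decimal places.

14.4942%

EAR = (1 + 0.1467/4)^4 − 1 = 0.154969.
Solve (1 + r/12)^12 = 1.154969: r/12 = 1.154969^(1/12) − 1 = 0.012079, so r = 0.144942 = 14.4942%.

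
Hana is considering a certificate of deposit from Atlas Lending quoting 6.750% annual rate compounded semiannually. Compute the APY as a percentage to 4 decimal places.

6.8639%

EAR = (1 + 0.06750/2)^2 − 1.
= (1 + 0.033750)^2 − 1 = 1.068639 − 1 = 6.8639%.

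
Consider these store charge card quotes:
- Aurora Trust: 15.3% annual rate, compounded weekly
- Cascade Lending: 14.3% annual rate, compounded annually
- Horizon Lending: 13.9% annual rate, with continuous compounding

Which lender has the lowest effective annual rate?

Cascade Lending

Aurora Trust: (1 + 0.153/52)^52 − 1 = 16.506%
Cascade Lending: compounded annually, EAR = 14.300%
Horizon Lending: e^0.139 − 1 = 14.912%
The lowest effective annual rate is Cascade Lending at 14.300%.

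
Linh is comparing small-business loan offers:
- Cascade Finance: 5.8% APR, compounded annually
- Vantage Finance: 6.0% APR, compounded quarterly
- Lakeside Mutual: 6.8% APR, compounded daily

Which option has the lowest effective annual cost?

Cascade Finance

Cascade Finance: compounded annually, EAR = 5.800%
Vantage Finance: (1 + 0.060/4)^4 − 1 = 6.136%
Lakeside Mutual: (1 + 0.068/365)^365 − 1 = 7.036%
The lowest effective annual rate is Cascade Finance at 5.800%.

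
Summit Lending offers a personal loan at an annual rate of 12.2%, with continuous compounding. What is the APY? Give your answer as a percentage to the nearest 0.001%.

12.975%

With continuous compounding, EAR = e^0.122 − 1.
e^0.122 = 1.129754, so EAR = 0.129754 = 12.975%.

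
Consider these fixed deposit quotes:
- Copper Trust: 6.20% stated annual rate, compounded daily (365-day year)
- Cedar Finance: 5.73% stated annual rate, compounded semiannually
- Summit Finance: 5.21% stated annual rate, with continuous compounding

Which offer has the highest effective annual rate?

Copper Trust: (1 + 0.0620/365)^365 − 1 = 6.396%
Cedar Finance: (1 + 0.0573/2)^2 − 1 = 5.812%
Summit Finance: e^0.0521 − 1 = 5.348%
The highest effective annual rate is Copper Trust at 6.396%.

Copper Trust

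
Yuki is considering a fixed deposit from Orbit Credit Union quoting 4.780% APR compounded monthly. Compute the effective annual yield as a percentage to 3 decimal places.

4.886%

EAR = (1 + 0.04780/12)^12 − 1.
= 1.048861 − 1 = 4.886%.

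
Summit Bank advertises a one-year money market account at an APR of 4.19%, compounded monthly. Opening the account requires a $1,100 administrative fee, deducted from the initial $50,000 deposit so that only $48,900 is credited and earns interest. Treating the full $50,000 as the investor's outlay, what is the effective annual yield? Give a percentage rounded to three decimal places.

Value after one year: 48,900 × (1 + 0.0419/12)^12 = 48,900 × 1.042714 = $50,988.72.
Effective yield on the $50,000 outlay: 50,988.72 / 50,000 − 1 = 0.019774 = 1.977%.

1.977%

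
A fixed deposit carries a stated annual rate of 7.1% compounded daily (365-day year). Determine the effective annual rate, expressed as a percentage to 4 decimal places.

7.3574%

EAR = (1 + 0.071/365)^365 − 1.
= 1.073574 − 1 = 7.3574%.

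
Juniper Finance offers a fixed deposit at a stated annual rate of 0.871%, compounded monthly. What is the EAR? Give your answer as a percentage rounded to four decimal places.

EAR = (1 + 0.00871/12)^12 − 1.
= 1.008745 − 1 = 0.8745%.

0.8745%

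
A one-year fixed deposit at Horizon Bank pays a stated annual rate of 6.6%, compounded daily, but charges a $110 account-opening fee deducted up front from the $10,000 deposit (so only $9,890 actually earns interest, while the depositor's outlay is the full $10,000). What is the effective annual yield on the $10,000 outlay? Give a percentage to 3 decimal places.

5.647%

Value after one year: 9,890 × (1 + 0.066/365)^365 = 9,890 × 1.068220 = $10,564.70.
Effective yield on the $10,000 outlay: 10,564.70 / 10,000 − 1 = 0.056470 = 5.647%.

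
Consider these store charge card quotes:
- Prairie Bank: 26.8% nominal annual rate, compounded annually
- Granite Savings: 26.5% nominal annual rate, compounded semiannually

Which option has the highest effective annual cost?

Prairie Bank: compounded annually, EAR = 26.800%
Granite Savings: (1 + 0.265/2)^2 − 1 = 28.256%
The highest effective annual rate is Granite Savings at 28.256%.

Granite Savings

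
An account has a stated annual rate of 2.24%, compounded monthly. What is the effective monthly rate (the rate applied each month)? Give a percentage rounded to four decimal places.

With a nominal annual rate compounded monthly, the periodic rate is the nominal rate divided by 12.
i = 0.0224 / 12 = 0.0018667 = 0.1867%.

0.1867%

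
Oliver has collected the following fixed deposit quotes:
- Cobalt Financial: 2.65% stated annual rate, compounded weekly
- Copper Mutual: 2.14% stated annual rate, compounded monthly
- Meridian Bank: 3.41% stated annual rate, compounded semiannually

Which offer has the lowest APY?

Cobalt Financial: (1 + 0.0265/52)^52 − 1 = 2.685%
Copper Mutual: (1 + 0.0214/12)^12 − 1 = 2.161%
Meridian Bank: (1 + 0.0341/2)^2 − 1 = 3.439%
The lowest effective annual rate is Copper Mutual at 2.161%.

Copper Mutual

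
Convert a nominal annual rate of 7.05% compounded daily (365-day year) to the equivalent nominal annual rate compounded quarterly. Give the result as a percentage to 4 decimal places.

EAR = (1 + 0.0705/365)^365 − 1 = 0.073037.
Solve (1 + r/4)^4 = 1.073037: r/4 = 1.073037^(1/4) − 1 = 0.017780, so r = 0.071118 = 7.1118%.

7.1118%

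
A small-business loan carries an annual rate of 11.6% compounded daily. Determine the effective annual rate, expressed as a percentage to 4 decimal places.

12.2975%

EAR = (1 + 0.116/365)^365 − 1.
= 1.122975 − 1 = 12.2975%.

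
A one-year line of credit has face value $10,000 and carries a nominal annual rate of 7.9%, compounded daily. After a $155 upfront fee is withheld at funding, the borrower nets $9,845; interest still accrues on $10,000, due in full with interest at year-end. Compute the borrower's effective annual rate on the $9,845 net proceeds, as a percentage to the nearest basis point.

9.92%

Amount owed after one year: 10,000 × (1 + 0.079/365)^365 = 10,000 × 1.082195 = $10,821.95.
Effective rate on net proceeds: 10,821.95 / 9,845 − 1 = 0.099233 = 9.92%.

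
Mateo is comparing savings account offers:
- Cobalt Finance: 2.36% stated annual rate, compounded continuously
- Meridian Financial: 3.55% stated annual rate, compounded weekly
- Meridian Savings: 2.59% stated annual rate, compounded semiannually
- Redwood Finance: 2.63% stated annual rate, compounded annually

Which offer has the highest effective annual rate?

Meridian Financial

Cobalt Finance: e^0.0236 − 1 = 2.388%
Meridian Financial: (1 + 0.0355/52)^52 − 1 = 3.613%
Meridian Savings: (1 + 0.0259/2)^2 − 1 = 2.607%
Redwood Finance: compounded annually, EAR = 2.630%
The highest effective annual rate is Meridian Financial at 3.613%.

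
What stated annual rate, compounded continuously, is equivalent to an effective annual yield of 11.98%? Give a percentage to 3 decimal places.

Continuous: nominal r satisfies e^r − 1 = 0.1198.
r = ln(1 + 0.1198) = ln(1.1198) = 0.113150 = 11.315%.

11.315%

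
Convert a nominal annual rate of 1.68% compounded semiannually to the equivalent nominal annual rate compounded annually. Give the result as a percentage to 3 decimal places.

1.687%

EAR = (1 + 0.0168/2)^2 − 1 = 0.016871.
Compounded annually, the equivalent nominal rate is the EAR itself: 1.687%.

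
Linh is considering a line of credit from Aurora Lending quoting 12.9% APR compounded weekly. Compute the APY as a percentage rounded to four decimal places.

13.7508%

EAR = (1 + 0.129/52)^52 − 1.
= (1 + 0.002481)^52 − 1 = 1.137508 − 1 = 13.7508%.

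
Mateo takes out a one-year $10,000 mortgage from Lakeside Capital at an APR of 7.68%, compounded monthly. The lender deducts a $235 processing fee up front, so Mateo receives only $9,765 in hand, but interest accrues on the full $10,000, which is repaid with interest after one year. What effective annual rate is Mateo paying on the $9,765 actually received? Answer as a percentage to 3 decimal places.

10.554%

Amount owed after one year: 10,000 × (1 + 0.0768/12)^12 = 10,000 × 1.079562 = $10,795.62.
Effective rate on net proceeds: 10,795.62 / 9,765 − 1 = 0.105542 = 10.554%.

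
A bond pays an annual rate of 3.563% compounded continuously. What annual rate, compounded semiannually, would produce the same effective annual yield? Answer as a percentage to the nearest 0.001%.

3.595%

EAR under continuous compounding: e^0.03563 − 1 = 0.036272.
Solve (1 + r/2)^2 = 1.036272: r/2 = 1.036272^(1/2) − 1 = 0.017975, so r = 0.035949 = 3.595%.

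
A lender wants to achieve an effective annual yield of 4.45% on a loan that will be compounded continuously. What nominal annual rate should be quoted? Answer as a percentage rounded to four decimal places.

Continuous: nominal r satisfies e^r − 1 = 0.0445.
r = ln(1 + 0.0445) = ln(1.0445) = 0.043538 = 4.3538%.

4.3538%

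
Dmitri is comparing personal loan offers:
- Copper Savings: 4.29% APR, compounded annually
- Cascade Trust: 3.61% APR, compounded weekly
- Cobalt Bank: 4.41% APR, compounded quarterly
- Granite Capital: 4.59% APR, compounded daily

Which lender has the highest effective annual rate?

Copper Savings: compounded annually, EAR = 4.290%
Cascade Trust: (1 + 0.0361/52)^52 − 1 = 3.675%
Cobalt Bank: (1 + 0.0441/4)^4 − 1 = 4.483%
Granite Capital: (1 + 0.0459/365)^365 − 1 = 4.697%
The highest effective annual rate is Granite Capital at 4.697%.

Granite Capital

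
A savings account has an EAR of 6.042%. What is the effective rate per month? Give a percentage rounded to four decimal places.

The per-month rate i satisfies (1 + i)^12 = 1 + 0.06042.
i = 1.06042^(1/12) − 1 = 0.0049007 = 0.4901%.

0.4901%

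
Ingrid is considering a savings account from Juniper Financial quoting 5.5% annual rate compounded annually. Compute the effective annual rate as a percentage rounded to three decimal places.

5.500%

Annual compounding means the effective rate equals the nominal rate: 5.500%.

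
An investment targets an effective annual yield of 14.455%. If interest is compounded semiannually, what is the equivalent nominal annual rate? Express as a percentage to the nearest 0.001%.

(1 + r/2)^2 − 1 = 0.14455, so 1 + r/2 = 1.14455^(1/2).
r/2 = 0.069836, so r = 0.139673 = 13.967%.

13.967%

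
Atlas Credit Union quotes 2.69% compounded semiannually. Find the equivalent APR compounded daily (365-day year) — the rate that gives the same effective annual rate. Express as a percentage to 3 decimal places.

EAR = (1 + 0.0269/2)^2 − 1 = 0.027081.
Solve (1 + r/365)^365 = 1.027081: r/365 = 1.027081^(1/365) − 1 = 0.000073, so r = 0.026722 = 2.672%.

2.672%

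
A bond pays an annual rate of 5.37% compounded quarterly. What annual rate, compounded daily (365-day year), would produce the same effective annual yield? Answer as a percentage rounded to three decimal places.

EAR = (1 + 0.0537/4)^4 − 1 = 0.054791.
Solve (1 + r/365)^365 = 1.054791: r/365 = 1.054791^(1/365) − 1 = 0.000146, so r = 0.053347 = 5.335%.

5.335%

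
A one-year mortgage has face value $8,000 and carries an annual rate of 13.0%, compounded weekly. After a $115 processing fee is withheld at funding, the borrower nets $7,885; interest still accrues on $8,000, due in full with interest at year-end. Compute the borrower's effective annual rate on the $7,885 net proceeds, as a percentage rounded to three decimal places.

Amount owed after one year: 8,000 × (1 + 0.130/52)^52 = 8,000 × 1.138644 = $9,109.15.
Effective rate on net proceeds: 9,109.15 / 7,885 − 1 = 0.155250 = 15.525%.

15.525%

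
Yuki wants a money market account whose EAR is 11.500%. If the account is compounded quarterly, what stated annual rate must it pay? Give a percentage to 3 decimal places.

11.035%

(1 + r/4)^4 − 1 = 0.11500, so 1 + r/4 = 1.11500^(1/4).
r/4 = 0.027587, so r = 0.110349 = 11.035%.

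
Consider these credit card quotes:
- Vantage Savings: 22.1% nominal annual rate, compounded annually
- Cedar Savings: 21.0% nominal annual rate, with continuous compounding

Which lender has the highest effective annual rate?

Cedar Savings

Vantage Savings: compounded annually, EAR = 22.100%
Cedar Savings: e^0.210 − 1 = 23.368%
The highest effective annual rate is Cedar Savings at 23.368%.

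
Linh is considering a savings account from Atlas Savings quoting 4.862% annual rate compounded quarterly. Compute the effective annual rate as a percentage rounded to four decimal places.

4.9514%

EAR = (1 + 0.04862/4)^4 − 1.
= (1 + 0.012155)^4 − 1 = 1.049514 − 1 = 4.9514%.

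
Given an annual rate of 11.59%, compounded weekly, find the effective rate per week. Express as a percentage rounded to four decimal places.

0.2229%

With a nominal annual rate compounded weekly, the periodic rate is the nominal rate divided by 52.
i = 0.1159 / 52 = 0.0022288 = 0.2229%.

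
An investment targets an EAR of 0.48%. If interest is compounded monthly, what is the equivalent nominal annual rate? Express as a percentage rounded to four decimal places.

(1 + r/12)^12 − 1 = 0.0048, so 1 + r/12 = 1.0048^(1/12).
r/12 = 0.000399, so r = 0.004789 = 0.4789%.

0.4789%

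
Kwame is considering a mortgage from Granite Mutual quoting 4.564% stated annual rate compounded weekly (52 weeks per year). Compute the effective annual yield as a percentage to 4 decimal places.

EAR = (1 + 0.04564/52)^52 − 1.
= (1 + 0.000878)^52 − 1 = 1.046677 − 1 = 4.6677%.

4.6677%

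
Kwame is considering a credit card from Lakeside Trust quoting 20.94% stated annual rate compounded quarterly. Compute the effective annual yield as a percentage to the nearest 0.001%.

22.642%

EAR = (1 + 0.2094/4)^4 − 1.
= (1 + 0.052350)^4 − 1 = 1.226425 − 1 = 22.642%.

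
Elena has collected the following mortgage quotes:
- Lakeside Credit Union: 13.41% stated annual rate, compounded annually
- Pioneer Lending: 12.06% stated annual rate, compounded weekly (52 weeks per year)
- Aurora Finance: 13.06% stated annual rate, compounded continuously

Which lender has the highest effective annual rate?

Aurora Finance

Lakeside Credit Union: compounded annually, EAR = 13.410%
Pioneer Lending: (1 + 0.1206/52)^52 − 1 = 12.802%
Aurora Finance: e^0.1306 − 1 = 13.951%
The highest effective annual rate is Aurora Finance at 13.951%.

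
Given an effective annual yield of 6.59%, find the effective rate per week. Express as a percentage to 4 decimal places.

The per-week rate i satisfies (1 + i)^52 = 1 + 0.0659.
i = 1.0659^(1/52) − 1 = 0.0012281 = 0.1228%.

0.1228%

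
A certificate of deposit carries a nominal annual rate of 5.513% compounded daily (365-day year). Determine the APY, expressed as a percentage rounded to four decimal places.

5.6674%

EAR = (1 + 0.05513/365)^365 − 1.
= 1.056674 − 1 = 5.6674%.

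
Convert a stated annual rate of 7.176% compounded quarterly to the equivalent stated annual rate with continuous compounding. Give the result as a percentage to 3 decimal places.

7.112%

EAR = (1 + 0.07176/4)^4 − 1 = 0.073714.
Equivalent continuous rate: r = ln(1 + 0.073714) = 0.071124 = 7.112%.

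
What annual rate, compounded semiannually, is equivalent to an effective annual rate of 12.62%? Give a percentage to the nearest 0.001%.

(1 + r/2)^2 − 1 = 0.1262, so 1 + r/2 = 1.1262^(1/2).
r/2 = 0.061226, so r = 0.122451 = 12.245%.

12.245%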